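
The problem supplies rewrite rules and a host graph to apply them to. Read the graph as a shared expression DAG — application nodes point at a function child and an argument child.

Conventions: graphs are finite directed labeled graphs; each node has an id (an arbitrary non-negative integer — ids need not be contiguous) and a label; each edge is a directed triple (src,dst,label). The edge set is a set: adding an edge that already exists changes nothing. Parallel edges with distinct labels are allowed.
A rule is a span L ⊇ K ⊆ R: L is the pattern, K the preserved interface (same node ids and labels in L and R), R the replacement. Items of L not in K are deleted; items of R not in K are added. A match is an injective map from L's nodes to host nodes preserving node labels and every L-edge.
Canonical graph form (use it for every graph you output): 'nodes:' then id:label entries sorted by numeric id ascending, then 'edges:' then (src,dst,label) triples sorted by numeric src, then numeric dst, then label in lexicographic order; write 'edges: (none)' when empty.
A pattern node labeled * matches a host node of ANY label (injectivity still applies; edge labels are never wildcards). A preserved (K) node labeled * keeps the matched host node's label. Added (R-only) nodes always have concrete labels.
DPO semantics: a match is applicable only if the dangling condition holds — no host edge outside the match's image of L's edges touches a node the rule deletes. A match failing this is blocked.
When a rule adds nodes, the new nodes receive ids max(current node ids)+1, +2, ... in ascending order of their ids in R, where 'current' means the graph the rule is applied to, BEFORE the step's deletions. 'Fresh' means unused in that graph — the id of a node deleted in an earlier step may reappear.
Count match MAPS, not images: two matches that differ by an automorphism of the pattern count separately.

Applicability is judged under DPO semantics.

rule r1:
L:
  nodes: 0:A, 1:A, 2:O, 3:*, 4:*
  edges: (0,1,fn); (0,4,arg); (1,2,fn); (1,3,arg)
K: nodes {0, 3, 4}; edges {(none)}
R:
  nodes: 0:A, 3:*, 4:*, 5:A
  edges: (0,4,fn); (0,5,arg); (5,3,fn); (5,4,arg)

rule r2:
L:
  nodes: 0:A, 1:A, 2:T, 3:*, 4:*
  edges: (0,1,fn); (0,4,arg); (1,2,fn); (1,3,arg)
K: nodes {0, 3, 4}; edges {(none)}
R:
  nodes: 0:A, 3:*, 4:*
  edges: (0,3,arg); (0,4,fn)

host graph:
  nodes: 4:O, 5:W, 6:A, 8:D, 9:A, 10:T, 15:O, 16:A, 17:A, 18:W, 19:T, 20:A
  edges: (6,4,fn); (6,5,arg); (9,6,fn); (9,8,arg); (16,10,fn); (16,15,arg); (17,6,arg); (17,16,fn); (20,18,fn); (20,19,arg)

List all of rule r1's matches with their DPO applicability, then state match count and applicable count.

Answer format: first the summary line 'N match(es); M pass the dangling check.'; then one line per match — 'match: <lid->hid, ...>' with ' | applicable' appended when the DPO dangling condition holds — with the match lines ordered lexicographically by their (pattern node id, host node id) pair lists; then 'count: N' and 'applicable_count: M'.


1 match(es); 0 pass the dangling check.
match: 0->9, 1->6, 2->4, 3->5, 4->8
count: 1
applicable_count: 0


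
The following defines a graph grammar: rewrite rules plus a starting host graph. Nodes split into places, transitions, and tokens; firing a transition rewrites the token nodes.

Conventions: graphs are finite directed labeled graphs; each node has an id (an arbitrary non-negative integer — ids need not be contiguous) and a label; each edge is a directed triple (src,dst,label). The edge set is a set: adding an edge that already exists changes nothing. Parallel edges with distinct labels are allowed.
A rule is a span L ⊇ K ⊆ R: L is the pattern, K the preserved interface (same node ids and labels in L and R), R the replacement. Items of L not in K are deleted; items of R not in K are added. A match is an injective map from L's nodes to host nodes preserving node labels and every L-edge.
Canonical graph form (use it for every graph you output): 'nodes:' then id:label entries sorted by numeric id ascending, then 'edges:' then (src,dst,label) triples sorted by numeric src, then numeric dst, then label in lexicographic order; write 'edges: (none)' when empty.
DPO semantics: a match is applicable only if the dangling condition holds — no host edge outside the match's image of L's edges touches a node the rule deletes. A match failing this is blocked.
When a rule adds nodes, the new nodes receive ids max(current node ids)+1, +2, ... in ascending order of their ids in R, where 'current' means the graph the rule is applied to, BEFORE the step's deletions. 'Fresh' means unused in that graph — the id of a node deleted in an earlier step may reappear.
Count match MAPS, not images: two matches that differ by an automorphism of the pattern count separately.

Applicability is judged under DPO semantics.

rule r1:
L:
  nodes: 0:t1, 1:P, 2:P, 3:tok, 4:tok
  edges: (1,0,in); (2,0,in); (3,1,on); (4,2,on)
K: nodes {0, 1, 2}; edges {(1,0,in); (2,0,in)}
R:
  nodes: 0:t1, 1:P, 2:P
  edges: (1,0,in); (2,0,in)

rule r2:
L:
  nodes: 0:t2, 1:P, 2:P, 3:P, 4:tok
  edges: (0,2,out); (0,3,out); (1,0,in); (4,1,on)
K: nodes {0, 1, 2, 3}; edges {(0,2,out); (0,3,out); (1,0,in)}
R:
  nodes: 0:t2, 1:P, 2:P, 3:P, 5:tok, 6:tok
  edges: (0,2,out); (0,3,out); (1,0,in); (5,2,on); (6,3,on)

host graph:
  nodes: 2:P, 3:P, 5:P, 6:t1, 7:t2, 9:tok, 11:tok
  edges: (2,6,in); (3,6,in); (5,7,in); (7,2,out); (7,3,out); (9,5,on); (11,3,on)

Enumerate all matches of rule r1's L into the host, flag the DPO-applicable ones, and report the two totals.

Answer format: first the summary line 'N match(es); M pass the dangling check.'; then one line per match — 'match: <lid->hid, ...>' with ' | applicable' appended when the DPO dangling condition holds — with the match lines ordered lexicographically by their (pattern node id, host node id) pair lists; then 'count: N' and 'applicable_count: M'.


0 match(es); 0 pass the dangling check.
count: 0
applicable_count: 0


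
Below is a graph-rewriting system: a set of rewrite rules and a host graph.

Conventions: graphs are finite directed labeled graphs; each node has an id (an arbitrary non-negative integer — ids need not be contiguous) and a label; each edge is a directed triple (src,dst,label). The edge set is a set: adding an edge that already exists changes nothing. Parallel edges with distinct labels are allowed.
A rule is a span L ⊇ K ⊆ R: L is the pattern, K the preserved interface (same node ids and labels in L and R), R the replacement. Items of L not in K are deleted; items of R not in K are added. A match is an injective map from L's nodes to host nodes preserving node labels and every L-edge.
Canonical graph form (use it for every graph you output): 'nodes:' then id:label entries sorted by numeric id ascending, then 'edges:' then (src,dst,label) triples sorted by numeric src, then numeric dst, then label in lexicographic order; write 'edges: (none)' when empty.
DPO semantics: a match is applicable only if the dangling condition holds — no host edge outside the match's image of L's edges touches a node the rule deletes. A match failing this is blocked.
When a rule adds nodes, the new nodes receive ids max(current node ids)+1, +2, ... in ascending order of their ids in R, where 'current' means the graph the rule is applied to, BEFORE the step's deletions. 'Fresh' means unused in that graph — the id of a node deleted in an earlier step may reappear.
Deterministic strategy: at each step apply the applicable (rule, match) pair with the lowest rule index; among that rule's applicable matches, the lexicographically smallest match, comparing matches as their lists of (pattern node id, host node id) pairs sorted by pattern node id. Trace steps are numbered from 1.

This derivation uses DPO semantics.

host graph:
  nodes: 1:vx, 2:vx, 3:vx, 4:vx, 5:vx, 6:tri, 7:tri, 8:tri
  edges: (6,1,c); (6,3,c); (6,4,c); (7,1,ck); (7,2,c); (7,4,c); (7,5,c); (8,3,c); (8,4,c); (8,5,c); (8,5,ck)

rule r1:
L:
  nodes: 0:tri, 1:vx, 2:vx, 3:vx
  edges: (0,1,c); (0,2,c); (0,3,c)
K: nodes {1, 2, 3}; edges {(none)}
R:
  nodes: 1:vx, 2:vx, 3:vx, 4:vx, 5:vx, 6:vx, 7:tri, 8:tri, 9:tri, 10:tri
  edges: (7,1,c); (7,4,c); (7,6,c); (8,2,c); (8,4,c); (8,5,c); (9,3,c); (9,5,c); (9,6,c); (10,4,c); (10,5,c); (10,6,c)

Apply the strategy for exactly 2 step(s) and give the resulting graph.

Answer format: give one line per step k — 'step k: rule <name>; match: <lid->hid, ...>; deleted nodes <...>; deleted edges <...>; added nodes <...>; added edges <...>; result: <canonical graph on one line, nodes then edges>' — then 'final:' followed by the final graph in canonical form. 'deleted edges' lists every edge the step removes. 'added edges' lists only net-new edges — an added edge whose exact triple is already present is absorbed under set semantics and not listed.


step 1: rule r1; match: 0->6, 1->1, 2->3, 3->4; deleted nodes 6; deleted edges (6,1,c); (6,3,c); (6,4,c); added nodes 9, 10, 11, 12, 13, 14, 15; added edges (12,1,c); (12,9,c); (12,11,c); (13,3,c); (13,9,c); (13,10,c); (14,4,c); (14,10,c); (14,11,c); (15,9,c); (15,10,c); (15,11,c); result: nodes: 1:vx, 2:vx, 3:vx, 4:vx, 5:vx, 7:tri, 8:tri, 9:vx, 10:vx, 11:vx, 12:tri, 13:tri, 14:tri, 15:tri edges: (7,1,ck); (7,2,c); (7,4,c); (7,5,c); (8,3,c); (8,4,c); (8,5,c); (8,5,ck); (12,1,c); (12,9,c); (12,11,c); (13,3,c); (13,9,c); (13,10,c); (14,4,c); (14,10,c); (14,11,c); (15,9,c); (15,10,c); (15,11,c)
step 2: rule r1; match: 0->12, 1->1, 2->9, 3->11; deleted nodes 12; deleted edges (12,1,c); (12,9,c); (12,11,c); added nodes 16, 17, 18, 19, 20, 21, 22; added edges (19,1,c); (19,16,c); (19,18,c); (20,9,c); (20,16,c); (20,17,c); (21,11,c); (21,17,c); (21,18,c); (22,16,c); (22,17,c); (22,18,c); result: nodes: 1:vx, 2:vx, 3:vx, 4:vx, 5:vx, 7:tri, 8:tri, 9:vx, 10:vx, 11:vx, 13:tri, 14:tri, 15:tri, 16:vx, 17:vx, 18:vx, 19:tri, 20:tri, 21:tri, 22:tri edges: (7,1,ck); (7,2,c); (7,4,c); (7,5,c); (8,3,c); (8,4,c); (8,5,c); (8,5,ck); (13,3,c); (13,9,c); (13,10,c); (14,4,c); (14,10,c); (14,11,c); (15,9,c); (15,10,c); (15,11,c); (19,1,c); (19,16,c); (19,18,c); (20,9,c); (20,16,c); (20,17,c); (21,11,c); (21,17,c); (21,18,c); (22,16,c); (22,17,c); (22,18,c)
final:
nodes: 1:vx, 2:vx, 3:vx, 4:vx, 5:vx, 7:tri, 8:tri, 9:vx, 10:vx, 11:vx, 13:tri, 14:tri, 15:tri, 16:vx, 17:vx, 18:vx, 19:tri, 20:tri, 21:tri, 22:tri
edges: (7,1,ck); (7,2,c); (7,4,c); (7,5,c); (8,3,c); (8,4,c); (8,5,c); (8,5,ck); (13,3,c); (13,9,c); (13,10,c); (14,4,c); (14,10,c); (14,11,c); (15,9,c); (15,10,c); (15,11,c); (19,1,c); (19,16,c); (19,18,c); (20,9,c); (20,16,c); (20,17,c); (21,11,c); (21,17,c); (21,18,c); (22,16,c); (22,17,c); (22,18,c)


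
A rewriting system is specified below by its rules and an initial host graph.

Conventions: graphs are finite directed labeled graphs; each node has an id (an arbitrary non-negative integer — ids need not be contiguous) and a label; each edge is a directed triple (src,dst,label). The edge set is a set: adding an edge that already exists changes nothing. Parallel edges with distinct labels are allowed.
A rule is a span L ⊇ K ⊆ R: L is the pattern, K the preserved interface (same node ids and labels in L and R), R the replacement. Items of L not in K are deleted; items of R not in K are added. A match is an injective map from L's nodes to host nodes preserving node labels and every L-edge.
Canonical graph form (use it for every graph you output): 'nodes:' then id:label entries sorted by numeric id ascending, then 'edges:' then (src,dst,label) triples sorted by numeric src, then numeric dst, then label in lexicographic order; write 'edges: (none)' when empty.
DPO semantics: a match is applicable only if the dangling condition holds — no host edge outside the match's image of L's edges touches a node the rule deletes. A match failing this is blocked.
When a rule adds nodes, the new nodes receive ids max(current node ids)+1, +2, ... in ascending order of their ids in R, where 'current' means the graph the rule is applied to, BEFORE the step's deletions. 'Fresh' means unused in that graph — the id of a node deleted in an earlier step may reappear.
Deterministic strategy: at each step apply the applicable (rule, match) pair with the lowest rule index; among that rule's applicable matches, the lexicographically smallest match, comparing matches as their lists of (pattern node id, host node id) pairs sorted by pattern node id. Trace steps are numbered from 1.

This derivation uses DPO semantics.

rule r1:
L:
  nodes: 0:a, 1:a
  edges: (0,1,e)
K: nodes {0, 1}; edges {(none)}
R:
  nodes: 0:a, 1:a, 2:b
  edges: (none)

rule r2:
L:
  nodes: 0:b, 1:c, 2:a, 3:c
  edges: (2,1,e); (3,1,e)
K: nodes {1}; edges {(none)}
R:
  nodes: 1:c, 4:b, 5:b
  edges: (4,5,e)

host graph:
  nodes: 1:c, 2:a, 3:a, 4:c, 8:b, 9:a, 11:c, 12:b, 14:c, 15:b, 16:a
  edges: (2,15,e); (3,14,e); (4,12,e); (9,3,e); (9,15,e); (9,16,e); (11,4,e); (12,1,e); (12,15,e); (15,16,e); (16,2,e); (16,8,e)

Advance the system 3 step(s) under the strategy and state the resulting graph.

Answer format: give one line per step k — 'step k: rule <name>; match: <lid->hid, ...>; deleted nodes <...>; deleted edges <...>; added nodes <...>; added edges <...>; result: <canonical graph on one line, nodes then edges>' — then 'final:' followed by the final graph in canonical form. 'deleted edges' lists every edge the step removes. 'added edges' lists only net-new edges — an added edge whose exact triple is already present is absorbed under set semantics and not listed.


step 1: rule r1; match: 0->9, 1->3; deleted nodes (none); deleted edges (9,3,e); added nodes 17; added edges (none); result: nodes: 1:c, 2:a, 3:a, 4:c, 8:b, 9:a, 11:c, 12:b, 14:c, 15:b, 16:a, 17:b edges: (2,15,e); (3,14,e); (4,12,e); (9,15,e); (9,16,e); (11,4,e); (12,1,e); (12,15,e); (15,16,e); (16,2,e); (16,8,e)
step 2: rule r1; match: 0->9, 1->16; deleted nodes (none); deleted edges (9,16,e); added nodes 18; added edges (none); result: nodes: 1:c, 2:a, 3:a, 4:c, 8:b, 9:a, 11:c, 12:b, 14:c, 15:b, 16:a, 17:b, 18:b edges: (2,15,e); (3,14,e); (4,12,e); (9,15,e); (11,4,e); (12,1,e); (12,15,e); (15,16,e); (16,2,e); (16,8,e)
step 3: rule r1; match: 0->16, 1->2; deleted nodes (none); deleted edges (16,2,e); added nodes 19; added edges (none); result: nodes: 1:c, 2:a, 3:a, 4:c, 8:b, 9:a, 11:c, 12:b, 14:c, 15:b, 16:a, 17:b, 18:b, 19:b edges: (2,15,e); (3,14,e); (4,12,e); (9,15,e); (11,4,e); (12,1,e); (12,15,e); (15,16,e); (16,8,e)
final:
nodes: 1:c, 2:a, 3:a, 4:c, 8:b, 9:a, 11:c, 12:b, 14:c, 15:b, 16:a, 17:b, 18:b, 19:b
edges: (2,15,e); (3,14,e); (4,12,e); (9,15,e); (11,4,e); (12,1,e); (12,15,e); (15,16,e); (16,8,e)


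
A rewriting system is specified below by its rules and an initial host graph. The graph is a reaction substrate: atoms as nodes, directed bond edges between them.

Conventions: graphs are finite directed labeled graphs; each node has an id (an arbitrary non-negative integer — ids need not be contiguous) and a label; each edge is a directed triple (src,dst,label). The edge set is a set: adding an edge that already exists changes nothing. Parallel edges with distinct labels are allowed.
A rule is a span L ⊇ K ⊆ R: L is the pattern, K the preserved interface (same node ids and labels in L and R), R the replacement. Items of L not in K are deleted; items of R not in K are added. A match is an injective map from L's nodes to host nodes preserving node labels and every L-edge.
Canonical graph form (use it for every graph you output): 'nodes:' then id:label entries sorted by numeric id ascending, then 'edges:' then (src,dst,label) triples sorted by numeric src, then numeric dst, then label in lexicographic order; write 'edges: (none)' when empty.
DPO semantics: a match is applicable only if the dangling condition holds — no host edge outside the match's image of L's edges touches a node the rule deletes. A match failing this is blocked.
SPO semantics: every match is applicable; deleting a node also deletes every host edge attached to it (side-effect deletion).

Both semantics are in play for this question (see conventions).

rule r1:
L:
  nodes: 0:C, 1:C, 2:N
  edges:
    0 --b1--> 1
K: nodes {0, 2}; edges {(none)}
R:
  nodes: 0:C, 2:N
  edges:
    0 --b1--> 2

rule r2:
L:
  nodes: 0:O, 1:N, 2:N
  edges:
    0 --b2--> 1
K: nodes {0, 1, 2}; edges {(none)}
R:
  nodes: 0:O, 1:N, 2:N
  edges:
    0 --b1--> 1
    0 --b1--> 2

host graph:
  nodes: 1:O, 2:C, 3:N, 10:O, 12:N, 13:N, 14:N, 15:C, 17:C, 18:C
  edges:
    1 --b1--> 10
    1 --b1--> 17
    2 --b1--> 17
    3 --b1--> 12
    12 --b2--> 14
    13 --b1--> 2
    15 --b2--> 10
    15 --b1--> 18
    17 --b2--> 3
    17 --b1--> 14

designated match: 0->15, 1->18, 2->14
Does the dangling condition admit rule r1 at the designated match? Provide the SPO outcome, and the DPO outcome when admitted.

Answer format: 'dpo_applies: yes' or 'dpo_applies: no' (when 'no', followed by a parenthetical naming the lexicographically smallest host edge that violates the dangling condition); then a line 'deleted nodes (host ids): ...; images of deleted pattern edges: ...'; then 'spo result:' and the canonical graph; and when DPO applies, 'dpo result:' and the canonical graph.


dpo_applies: yes
deleted nodes (host ids): 18; images of deleted pattern edges: (15,18,b1)
spo result:
nodes: 1:O, 2:C, 3:N, 10:O, 12:N, 13:N, 14:N, 15:C, 17:C
edges: (1,10,b1); (1,17,b1); (2,17,b1); (3,12,b1); (12,14,b2); (13,2,b1); (15,10,b2); (15,14,b1); (17,3,b2); (17,14,b1)
dpo result:
nodes: 1:O, 2:C, 3:N, 10:O, 12:N, 13:N, 14:N, 15:C, 17:C
edges: (1,10,b1); (1,17,b1); (2,17,b1); (3,12,b1); (12,14,b2); (13,2,b1); (15,10,b2); (15,14,b1); (17,3,b2); (17,14,b1)


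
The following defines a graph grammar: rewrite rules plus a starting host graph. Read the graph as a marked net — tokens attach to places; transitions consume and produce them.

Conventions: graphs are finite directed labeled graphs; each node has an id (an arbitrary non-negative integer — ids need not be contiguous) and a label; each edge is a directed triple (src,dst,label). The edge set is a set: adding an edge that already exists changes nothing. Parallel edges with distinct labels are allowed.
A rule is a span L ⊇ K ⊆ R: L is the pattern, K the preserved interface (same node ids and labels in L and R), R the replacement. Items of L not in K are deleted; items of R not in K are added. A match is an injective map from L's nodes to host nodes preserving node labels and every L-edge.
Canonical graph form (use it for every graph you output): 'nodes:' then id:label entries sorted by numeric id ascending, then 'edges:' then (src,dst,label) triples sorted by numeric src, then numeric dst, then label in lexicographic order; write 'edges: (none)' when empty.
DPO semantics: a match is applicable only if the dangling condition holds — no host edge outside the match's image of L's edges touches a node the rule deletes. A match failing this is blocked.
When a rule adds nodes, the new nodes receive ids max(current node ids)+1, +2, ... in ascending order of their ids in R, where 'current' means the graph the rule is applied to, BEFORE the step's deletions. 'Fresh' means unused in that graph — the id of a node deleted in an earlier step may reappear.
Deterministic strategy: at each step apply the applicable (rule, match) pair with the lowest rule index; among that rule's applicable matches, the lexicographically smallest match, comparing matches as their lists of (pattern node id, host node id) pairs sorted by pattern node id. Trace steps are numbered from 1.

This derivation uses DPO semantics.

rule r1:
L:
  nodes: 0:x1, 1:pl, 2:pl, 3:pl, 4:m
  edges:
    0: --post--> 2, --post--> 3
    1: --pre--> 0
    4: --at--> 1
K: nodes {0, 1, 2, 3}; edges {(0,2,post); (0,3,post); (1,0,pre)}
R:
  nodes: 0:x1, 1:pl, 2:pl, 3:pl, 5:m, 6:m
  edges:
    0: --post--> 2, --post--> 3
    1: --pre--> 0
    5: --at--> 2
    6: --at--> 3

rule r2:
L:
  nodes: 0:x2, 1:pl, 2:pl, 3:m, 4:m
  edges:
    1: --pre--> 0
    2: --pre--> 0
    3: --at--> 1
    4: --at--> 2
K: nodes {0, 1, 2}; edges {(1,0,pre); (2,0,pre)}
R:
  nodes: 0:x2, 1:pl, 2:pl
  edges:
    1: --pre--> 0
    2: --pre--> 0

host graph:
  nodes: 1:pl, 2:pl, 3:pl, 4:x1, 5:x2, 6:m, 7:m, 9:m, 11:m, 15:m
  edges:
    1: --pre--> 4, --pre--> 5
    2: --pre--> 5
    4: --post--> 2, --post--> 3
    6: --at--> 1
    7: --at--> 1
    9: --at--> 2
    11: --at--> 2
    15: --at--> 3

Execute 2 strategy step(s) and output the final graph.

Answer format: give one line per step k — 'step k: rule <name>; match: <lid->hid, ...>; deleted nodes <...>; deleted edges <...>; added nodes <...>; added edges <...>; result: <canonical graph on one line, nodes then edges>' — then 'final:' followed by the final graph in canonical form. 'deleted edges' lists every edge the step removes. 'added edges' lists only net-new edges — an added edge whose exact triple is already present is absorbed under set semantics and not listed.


step 1: rule r1; match: 0->4, 1->1, 2->2, 3->3, 4->6; deleted nodes 6; deleted edges (6,1,at); added nodes 16, 17; added edges (16,2,at); (17,3,at); result: nodes: 1:pl, 2:pl, 3:pl, 4:x1, 5:x2, 7:m, 9:m, 11:m, 15:m, 16:m, 17:m edges: (1,4,pre); (1,5,pre); (2,5,pre); (4,2,post); (4,3,post); (7,1,at); (9,2,at); (11,2,at); (15,3,at); (16,2,at); (17,3,at)
step 2: rule r1; match: 0->4, 1->1, 2->2, 3->3, 4->7; deleted nodes 7; deleted edges (7,1,at); added nodes 18, 19; added edges (18,2,at); (19,3,at); result: nodes: 1:pl, 2:pl, 3:pl, 4:x1, 5:x2, 9:m, 11:m, 15:m, 16:m, 17:m, 18:m, 19:m edges: (1,4,pre); (1,5,pre); (2,5,pre); (4,2,post); (4,3,post); (9,2,at); (11,2,at); (15,3,at); (16,2,at); (17,3,at); (18,2,at); (19,3,at)
final:
nodes: 1:pl, 2:pl, 3:pl, 4:x1, 5:x2, 9:m, 11:m, 15:m, 16:m, 17:m, 18:m, 19:m
edges: (1,4,pre); (1,5,pre); (2,5,pre); (4,2,post); (4,3,post); (9,2,at); (11,2,at); (15,3,at); (16,2,at); (17,3,at); (18,2,at); (19,3,at)


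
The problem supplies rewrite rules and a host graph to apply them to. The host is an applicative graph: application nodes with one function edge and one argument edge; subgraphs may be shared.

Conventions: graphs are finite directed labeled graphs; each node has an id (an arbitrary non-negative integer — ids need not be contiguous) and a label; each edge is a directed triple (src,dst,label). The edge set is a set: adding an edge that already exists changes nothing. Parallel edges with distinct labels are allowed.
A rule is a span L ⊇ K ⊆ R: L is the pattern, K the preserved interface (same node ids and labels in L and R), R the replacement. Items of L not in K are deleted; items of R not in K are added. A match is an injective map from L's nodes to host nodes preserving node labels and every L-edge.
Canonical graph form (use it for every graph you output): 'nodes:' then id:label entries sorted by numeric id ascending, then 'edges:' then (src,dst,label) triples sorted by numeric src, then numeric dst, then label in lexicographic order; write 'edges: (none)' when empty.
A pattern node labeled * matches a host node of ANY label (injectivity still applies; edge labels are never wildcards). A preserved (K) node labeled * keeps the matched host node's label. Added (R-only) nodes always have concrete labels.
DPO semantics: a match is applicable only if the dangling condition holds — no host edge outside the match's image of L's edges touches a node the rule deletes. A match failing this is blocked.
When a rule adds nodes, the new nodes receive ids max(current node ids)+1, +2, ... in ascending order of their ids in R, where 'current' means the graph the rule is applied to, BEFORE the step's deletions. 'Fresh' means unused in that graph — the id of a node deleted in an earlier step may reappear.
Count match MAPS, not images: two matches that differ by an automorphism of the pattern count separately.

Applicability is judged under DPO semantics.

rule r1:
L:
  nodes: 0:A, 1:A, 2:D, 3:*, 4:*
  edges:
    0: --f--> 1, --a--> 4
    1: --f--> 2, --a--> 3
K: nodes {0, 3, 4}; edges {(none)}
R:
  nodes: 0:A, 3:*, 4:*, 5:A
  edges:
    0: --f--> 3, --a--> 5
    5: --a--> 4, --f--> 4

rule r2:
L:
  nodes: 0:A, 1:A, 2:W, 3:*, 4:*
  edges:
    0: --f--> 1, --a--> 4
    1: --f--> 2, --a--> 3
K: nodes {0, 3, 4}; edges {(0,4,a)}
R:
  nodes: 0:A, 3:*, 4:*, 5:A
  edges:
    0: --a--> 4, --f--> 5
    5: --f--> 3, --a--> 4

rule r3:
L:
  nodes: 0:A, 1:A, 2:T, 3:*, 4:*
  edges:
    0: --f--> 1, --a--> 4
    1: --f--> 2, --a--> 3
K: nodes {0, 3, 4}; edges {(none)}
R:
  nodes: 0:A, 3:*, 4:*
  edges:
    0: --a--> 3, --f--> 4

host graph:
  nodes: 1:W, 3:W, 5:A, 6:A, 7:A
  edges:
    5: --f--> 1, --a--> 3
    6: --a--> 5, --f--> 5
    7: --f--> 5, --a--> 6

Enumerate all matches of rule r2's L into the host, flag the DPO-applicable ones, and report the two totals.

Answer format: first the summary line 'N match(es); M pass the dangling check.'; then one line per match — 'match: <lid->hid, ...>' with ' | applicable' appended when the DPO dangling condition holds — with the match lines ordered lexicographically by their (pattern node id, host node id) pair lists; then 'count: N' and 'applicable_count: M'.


1 match(es); 0 pass the dangling check.
match: 0->7, 1->5, 2->1, 3->3, 4->6
count: 1
applicable_count: 0


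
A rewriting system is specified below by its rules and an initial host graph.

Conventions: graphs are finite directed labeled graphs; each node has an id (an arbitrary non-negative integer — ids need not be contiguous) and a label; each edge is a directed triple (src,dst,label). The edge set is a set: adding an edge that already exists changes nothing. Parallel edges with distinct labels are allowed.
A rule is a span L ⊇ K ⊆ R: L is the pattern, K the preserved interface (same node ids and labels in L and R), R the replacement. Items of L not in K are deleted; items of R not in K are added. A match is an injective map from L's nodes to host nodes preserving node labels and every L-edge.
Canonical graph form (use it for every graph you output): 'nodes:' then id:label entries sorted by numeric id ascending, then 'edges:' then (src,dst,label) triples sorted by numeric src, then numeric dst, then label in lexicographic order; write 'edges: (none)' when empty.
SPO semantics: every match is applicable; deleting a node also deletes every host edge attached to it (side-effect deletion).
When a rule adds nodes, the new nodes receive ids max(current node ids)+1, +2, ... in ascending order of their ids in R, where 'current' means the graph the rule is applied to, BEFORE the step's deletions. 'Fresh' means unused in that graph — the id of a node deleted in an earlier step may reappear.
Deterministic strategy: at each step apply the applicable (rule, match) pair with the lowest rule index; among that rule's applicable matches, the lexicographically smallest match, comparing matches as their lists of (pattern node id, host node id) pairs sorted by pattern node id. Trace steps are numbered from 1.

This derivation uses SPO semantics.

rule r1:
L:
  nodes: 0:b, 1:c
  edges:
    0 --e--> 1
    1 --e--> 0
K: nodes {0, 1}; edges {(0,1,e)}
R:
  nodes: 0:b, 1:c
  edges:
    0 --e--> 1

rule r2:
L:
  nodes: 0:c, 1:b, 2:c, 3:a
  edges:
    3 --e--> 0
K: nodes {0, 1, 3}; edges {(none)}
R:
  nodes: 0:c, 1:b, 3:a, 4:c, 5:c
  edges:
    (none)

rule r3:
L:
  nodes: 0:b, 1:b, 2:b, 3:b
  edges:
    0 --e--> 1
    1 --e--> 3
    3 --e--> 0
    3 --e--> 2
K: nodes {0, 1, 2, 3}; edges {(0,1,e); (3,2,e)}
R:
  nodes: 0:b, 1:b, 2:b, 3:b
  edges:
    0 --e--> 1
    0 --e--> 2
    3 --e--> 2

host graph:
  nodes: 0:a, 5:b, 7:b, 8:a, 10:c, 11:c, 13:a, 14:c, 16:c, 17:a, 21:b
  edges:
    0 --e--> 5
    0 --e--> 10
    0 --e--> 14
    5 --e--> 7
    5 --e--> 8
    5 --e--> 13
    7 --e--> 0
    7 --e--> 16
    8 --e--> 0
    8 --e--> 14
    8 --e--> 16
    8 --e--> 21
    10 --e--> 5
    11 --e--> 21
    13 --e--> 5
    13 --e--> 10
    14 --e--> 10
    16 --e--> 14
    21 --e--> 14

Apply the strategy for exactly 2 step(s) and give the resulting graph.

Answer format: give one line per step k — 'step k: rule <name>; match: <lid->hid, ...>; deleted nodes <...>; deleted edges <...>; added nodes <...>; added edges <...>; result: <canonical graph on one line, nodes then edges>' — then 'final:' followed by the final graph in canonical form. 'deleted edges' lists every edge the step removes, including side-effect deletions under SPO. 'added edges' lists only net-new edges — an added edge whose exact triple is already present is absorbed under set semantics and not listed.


step 1: rule r2; match: 0->10, 1->5, 2->11, 3->0; deleted nodes 11; deleted edges (0,10,e); (11,21,e); added nodes 22, 23; added edges (none); result: nodes: 0:a, 5:b, 7:b, 8:a, 10:c, 13:a, 14:c, 16:c, 17:a, 21:b, 22:c, 23:c edges: (0,5,e); (0,14,e); (5,7,e); (5,8,e); (5,13,e); (7,0,e); (7,16,e); (8,0,e); (8,14,e); (8,16,e); (8,21,e); (10,5,e); (13,5,e); (13,10,e); (14,10,e); (16,14,e); (21,14,e)
step 2: rule r2; match: 0->10, 1->5, 2->14, 3->13; deleted nodes 14; deleted edges (0,14,e); (8,14,e); (13,10,e); (14,10,e); (16,14,e); (21,14,e); added nodes 24, 25; added edges (none); result: nodes: 0:a, 5:b, 7:b, 8:a, 10:c, 13:a, 16:c, 17:a, 21:b, 22:c, 23:c, 24:c, 25:c edges: (0,5,e); (5,7,e); (5,8,e); (5,13,e); (7,0,e); (7,16,e); (8,0,e); (8,16,e); (8,21,e); (10,5,e); (13,5,e)
final:
nodes: 0:a, 5:b, 7:b, 8:a, 10:c, 13:a, 16:c, 17:a, 21:b, 22:c, 23:c, 24:c, 25:c
edges: (0,5,e); (5,7,e); (5,8,e); (5,13,e); (7,0,e); (7,16,e); (8,0,e); (8,16,e); (8,21,e); (10,5,e); (13,5,e)


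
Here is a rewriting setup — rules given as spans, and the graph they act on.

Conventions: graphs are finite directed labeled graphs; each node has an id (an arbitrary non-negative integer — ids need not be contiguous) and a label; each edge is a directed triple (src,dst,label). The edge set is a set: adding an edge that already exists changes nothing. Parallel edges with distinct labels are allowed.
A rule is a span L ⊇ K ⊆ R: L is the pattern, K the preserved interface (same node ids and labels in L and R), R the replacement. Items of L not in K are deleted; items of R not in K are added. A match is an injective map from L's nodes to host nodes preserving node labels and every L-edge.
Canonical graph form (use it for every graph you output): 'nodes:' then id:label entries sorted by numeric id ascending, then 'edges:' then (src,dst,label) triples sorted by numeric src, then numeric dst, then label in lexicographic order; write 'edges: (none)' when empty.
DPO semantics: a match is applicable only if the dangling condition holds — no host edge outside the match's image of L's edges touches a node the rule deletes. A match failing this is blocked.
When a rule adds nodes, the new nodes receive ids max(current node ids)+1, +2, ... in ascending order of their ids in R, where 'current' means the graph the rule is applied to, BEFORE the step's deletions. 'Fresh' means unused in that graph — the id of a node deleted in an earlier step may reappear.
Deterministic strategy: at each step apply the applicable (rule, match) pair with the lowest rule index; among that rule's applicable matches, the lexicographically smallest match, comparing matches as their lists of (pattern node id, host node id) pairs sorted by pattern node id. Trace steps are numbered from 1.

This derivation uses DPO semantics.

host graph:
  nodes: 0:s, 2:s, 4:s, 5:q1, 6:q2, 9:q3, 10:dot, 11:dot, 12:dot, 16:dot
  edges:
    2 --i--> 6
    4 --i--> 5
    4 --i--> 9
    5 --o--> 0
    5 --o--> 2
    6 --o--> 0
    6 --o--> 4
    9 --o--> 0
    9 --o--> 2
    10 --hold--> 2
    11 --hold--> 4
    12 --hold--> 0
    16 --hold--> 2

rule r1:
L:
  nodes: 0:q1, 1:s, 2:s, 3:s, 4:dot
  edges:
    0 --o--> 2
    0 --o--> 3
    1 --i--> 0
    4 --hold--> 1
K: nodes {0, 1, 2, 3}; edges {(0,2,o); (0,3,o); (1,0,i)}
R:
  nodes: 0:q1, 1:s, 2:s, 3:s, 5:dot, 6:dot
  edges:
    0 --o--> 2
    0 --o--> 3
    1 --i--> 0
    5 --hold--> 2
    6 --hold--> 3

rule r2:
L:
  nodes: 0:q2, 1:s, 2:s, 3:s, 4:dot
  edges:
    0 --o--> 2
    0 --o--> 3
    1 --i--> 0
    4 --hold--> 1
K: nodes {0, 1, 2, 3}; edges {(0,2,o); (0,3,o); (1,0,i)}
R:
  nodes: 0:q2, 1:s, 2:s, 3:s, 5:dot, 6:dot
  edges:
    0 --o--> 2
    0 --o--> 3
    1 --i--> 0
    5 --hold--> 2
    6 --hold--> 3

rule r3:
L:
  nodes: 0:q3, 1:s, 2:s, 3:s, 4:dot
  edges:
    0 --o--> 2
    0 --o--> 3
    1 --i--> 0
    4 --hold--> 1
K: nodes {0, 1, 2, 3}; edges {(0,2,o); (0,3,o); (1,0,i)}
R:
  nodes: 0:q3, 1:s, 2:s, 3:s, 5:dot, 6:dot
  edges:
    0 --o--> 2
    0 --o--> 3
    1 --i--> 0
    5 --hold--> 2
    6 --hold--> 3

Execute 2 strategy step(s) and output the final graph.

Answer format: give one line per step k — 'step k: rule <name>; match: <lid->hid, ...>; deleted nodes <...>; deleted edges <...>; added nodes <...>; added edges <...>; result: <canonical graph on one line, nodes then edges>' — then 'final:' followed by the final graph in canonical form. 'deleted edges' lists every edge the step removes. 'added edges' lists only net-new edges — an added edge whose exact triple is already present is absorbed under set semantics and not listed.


step 1: rule r1; match: 0->5, 1->4, 2->0, 3->2, 4->11; deleted nodes 11; deleted edges (11,4,hold); added nodes 17, 18; added edges (17,0,hold); (18,2,hold); result: nodes: 0:s, 2:s, 4:s, 5:q1, 6:q2, 9:q3, 10:dot, 12:dot, 16:dot, 17:dot, 18:dot edges: (2,6,i); (4,5,i); (4,9,i); (5,0,o); (5,2,o); (6,0,o); (6,4,o); (9,0,o); (9,2,o); (10,2,hold); (12,0,hold); (16,2,hold); (17,0,hold); (18,2,hold)
step 2: rule r2; match: 0->6, 1->2, 2->0, 3->4, 4->10; deleted nodes 10; deleted edges (10,2,hold); added nodes 19, 20; added edges (19,0,hold); (20,4,hold); result: nodes: 0:s, 2:s, 4:s, 5:q1, 6:q2, 9:q3, 12:dot, 16:dot, 17:dot, 18:dot, 19:dot, 20:dot edges: (2,6,i); (4,5,i); (4,9,i); (5,0,o); (5,2,o); (6,0,o); (6,4,o); (9,0,o); (9,2,o); (12,0,hold); (16,2,hold); (17,0,hold); (18,2,hold); (19,0,hold); (20,4,hold)
final:
nodes: 0:s, 2:s, 4:s, 5:q1, 6:q2, 9:q3, 12:dot, 16:dot, 17:dot, 18:dot, 19:dot, 20:dot
edges: (2,6,i); (4,5,i); (4,9,i); (5,0,o); (5,2,o); (6,0,o); (6,4,o); (9,0,o); (9,2,o); (12,0,hold); (16,2,hold); (17,0,hold); (18,2,hold); (19,0,hold); (20,4,hold)


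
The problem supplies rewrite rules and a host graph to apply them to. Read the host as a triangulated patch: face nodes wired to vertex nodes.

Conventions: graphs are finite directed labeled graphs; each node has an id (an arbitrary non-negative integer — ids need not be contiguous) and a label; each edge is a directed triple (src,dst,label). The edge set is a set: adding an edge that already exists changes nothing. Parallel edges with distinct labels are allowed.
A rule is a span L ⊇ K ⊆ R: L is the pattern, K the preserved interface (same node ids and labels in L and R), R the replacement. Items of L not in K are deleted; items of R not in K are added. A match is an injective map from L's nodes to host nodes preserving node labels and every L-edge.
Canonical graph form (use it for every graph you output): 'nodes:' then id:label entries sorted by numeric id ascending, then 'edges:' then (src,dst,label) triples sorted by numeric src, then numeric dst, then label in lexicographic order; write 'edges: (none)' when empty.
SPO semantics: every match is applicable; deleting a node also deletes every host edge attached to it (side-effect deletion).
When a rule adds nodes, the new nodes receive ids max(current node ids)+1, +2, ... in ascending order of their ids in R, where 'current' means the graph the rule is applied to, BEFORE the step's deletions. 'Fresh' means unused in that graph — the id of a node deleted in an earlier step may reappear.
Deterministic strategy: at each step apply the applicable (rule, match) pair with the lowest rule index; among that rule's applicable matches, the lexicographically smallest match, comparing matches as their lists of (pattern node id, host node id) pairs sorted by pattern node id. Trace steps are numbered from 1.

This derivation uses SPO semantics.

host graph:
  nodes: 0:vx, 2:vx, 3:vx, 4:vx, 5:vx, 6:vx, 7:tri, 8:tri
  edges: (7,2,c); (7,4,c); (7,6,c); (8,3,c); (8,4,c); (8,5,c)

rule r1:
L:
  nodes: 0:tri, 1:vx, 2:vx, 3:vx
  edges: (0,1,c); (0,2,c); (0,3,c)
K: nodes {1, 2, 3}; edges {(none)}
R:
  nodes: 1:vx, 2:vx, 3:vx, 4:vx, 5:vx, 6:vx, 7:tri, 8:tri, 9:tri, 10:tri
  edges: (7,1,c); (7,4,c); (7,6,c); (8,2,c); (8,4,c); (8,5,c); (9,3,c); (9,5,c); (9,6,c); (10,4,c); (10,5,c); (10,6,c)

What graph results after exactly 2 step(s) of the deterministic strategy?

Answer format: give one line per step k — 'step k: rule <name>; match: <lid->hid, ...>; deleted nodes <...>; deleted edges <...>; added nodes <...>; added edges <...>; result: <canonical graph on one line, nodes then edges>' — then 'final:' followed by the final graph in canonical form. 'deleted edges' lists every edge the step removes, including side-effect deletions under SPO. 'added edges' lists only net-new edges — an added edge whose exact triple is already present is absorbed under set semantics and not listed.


step 1: rule r1; match: 0->7, 1->2, 2->4, 3->6; deleted nodes 7; deleted edges (7,2,c); (7,4,c); (7,6,c); added nodes 9, 10, 11, 12, 13, 14, 15; added edges (12,2,c); (12,9,c); (12,11,c); (13,4,c); (13,9,c); (13,10,c); (14,6,c); (14,10,c); (14,11,c); (15,9,c); (15,10,c); (15,11,c); result: nodes: 0:vx, 2:vx, 3:vx, 4:vx, 5:vx, 6:vx, 8:tri, 9:vx, 10:vx, 11:vx, 12:tri, 13:tri, 14:tri, 15:tri edges: (8,3,c); (8,4,c); (8,5,c); (12,2,c); (12,9,c); (12,11,c); (13,4,c); (13,9,c); (13,10,c); (14,6,c); (14,10,c); (14,11,c); (15,9,c); (15,10,c); (15,11,c)
step 2: rule r1; match: 0->8, 1->3, 2->4, 3->5; deleted nodes 8; deleted edges (8,3,c); (8,4,c); (8,5,c); added nodes 16, 17, 18, 19, 20, 21, 22; added edges (19,3,c); (19,16,c); (19,18,c); (20,4,c); (20,16,c); (20,17,c); (21,5,c); (21,17,c); (21,18,c); (22,16,c); (22,17,c); (22,18,c); result: nodes: 0:vx, 2:vx, 3:vx, 4:vx, 5:vx, 6:vx, 9:vx, 10:vx, 11:vx, 12:tri, 13:tri, 14:tri, 15:tri, 16:vx, 17:vx, 18:vx, 19:tri, 20:tri, 21:tri, 22:tri edges: (12,2,c); (12,9,c); (12,11,c); (13,4,c); (13,9,c); (13,10,c); (14,6,c); (14,10,c); (14,11,c); (15,9,c); (15,10,c); (15,11,c); (19,3,c); (19,16,c); (19,18,c); (20,4,c); (20,16,c); (20,17,c); (21,5,c); (21,17,c); (21,18,c); (22,16,c); (22,17,c); (22,18,c)
final:
nodes: 0:vx, 2:vx, 3:vx, 4:vx, 5:vx, 6:vx, 9:vx, 10:vx, 11:vx, 12:tri, 13:tri, 14:tri, 15:tri, 16:vx, 17:vx, 18:vx, 19:tri, 20:tri, 21:tri, 22:tri
edges: (12,2,c); (12,9,c); (12,11,c); (13,4,c); (13,9,c); (13,10,c); (14,6,c); (14,10,c); (14,11,c); (15,9,c); (15,10,c); (15,11,c); (19,3,c); (19,16,c); (19,18,c); (20,4,c); (20,16,c); (20,17,c); (21,5,c); (21,17,c); (21,18,c); (22,16,c); (22,17,c); (22,18,c)


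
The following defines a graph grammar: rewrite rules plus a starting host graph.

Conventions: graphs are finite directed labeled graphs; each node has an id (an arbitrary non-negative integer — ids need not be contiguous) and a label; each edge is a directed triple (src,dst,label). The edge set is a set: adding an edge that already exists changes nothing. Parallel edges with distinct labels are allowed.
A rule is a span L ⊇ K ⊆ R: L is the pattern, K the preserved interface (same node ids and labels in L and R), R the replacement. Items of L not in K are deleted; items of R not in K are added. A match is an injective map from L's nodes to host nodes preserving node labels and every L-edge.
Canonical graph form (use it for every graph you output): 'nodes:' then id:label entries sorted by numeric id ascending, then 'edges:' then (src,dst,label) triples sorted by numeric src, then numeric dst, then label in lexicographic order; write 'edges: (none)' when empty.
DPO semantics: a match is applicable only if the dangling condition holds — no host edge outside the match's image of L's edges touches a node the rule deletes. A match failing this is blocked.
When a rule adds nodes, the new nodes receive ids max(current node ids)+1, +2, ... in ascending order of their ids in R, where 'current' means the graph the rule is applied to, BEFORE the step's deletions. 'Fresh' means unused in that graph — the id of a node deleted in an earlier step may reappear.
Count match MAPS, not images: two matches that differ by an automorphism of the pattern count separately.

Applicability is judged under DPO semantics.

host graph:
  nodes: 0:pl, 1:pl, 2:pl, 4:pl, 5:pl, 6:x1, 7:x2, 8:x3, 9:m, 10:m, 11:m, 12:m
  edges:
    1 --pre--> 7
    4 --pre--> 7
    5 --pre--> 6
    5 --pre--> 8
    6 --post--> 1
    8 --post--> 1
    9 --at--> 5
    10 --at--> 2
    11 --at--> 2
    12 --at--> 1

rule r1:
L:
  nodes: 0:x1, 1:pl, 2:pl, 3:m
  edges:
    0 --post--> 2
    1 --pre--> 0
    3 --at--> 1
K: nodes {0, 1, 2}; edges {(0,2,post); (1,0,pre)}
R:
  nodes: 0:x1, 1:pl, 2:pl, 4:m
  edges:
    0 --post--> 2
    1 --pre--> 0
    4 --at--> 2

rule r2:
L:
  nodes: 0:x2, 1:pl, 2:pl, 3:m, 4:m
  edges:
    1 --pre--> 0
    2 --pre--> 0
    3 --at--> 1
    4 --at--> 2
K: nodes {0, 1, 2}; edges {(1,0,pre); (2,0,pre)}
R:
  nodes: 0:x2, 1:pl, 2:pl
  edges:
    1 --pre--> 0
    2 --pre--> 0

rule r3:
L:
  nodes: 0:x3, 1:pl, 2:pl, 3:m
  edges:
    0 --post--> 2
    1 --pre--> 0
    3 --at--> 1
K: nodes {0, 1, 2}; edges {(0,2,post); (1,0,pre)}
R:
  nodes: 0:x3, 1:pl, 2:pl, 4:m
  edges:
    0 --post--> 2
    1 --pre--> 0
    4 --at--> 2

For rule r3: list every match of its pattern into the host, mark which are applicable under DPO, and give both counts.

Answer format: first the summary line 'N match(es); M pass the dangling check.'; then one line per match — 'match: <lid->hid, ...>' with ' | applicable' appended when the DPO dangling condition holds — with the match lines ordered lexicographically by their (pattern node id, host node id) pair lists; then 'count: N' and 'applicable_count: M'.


1 match(es); 1 pass the dangling check.
match: 0->8, 1->5, 2->1, 3->9 | applicable
count: 1
applicable_count: 1
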